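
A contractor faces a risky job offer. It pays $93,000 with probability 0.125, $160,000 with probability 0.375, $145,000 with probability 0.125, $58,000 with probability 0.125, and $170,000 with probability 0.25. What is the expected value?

EV = 0.125 × 93000 + 0.375 × 160000 + 0.125 × 145000 + 0.125 × 58000 + 0.25 × 170000 = 11625 + 60000 + 18125 + 7250 + 42500 = 139500

$139,500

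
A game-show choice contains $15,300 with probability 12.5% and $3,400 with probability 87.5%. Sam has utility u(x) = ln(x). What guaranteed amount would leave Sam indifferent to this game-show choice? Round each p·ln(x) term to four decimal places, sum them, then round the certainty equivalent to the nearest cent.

E[u] = 0.125·ln(15300) + 0.875·ln(3400) = 1.2045 + 7.1151 = 8.3196
CE = e^8.3196 ≈ 4103.52

$4,103.52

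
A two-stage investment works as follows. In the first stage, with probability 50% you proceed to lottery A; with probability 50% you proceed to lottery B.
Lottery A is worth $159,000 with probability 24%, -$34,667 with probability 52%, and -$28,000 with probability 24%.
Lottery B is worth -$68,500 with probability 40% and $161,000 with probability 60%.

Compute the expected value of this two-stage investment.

$41,306.58

EV(A) = 0.24 × 159000 + 0.52 × (-34667) + 0.24 × (-28000) = 38160 − 18026.84 − 6720 = 13413.16
EV(B) = 0.4 × (-68500) + 0.6 × 161000 = -27400 + 96600 = 69200
Overall = 0.5 × 13413.16 + 0.5 × 69200 = 6706.58 + 34600 = 41306.58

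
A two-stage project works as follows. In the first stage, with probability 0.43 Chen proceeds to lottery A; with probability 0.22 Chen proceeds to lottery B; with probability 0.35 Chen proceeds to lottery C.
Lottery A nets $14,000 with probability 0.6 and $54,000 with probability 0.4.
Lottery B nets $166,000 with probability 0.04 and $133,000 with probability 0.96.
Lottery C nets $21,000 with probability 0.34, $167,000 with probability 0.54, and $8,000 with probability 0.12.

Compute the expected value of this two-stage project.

$76,848.40

EV(A) = 0.6 × 14000 + 0.4 × 54000 = 8400 + 21600 = 30000
EV(B) = 0.04 × 166000 + 0.96 × 133000 = 6640 + 127680 = 134320
EV(C) = 0.34 × 21000 + 0.54 × 167000 + 0.12 × 8000 = 7140 + 90180 + 960 = 98280
Overall = 0.43 × 30000 + 0.22 × 134320 + 0.35 × 98280 = 12900 + 29550.4 + 34398 = 76848.4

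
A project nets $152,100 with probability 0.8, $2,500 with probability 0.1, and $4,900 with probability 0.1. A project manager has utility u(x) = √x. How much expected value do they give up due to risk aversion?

E[u] = 0.8·√152100 + 0.1·√2500 + 0.1·√4900 = 0.8·390 + 0.1·50 + 0.1·70 = 324
CE = (324)² = 104976
Risk premium = EV − CE = 122420 − 104976 = 17444

$17,444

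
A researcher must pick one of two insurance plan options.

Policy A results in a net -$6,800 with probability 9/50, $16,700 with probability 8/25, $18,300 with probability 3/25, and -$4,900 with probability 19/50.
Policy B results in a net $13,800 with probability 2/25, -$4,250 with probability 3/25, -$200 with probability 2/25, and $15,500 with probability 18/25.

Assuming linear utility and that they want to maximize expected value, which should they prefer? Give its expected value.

Policy B ($11,738)

Policy A = 9/50 × (-6800) + 8/25 × 16700 + 3/25 × 18300 + 19/50 × (-4900) = -1224 + 5344 + 2196 − 1862 = 4454
Policy B = 2/25 × 13800 + 3/25 × (-4250) + 2/25 × (-200) + 18/25 × 15500 = 1104 − 510 − 16 + 11160 = 11738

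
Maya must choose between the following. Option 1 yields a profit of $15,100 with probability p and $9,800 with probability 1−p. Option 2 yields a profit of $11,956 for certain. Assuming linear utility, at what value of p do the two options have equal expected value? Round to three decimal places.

p = 0.407

p·15100 + (1−p)·9800 = 11956
5300p + 9800 = 11956
p = (11956 − 9800) / 5300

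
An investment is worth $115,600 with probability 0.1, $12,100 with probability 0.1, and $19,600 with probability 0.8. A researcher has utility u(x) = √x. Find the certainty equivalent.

$24,649

E[u] = 0.1·√115600 + 0.1·√12100 + 0.8·√19600 = 0.1·340 + 0.1·110 + 0.8·140 = 157
CE = (157)² = 24649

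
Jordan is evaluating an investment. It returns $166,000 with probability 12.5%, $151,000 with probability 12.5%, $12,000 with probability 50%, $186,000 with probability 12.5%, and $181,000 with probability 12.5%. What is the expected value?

$91,500

EV = 0.125 × 166000 + 0.125 × 151000 + 0.5 × 12000 + 0.125 × 186000 + 0.125 × 181000 = 20750 + 18875 + 6000 + 23250 + 22625 = 91500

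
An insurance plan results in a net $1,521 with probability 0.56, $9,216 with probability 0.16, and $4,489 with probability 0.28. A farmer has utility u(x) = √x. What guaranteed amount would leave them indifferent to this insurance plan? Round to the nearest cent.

$3,131.52

E[u] = 0.56·√1521 + 0.16·√9216 + 0.28·√4489 = 0.56·39 + 0.16·96 + 0.28·67 = 55.96
CE = (55.96)² = 3131.5216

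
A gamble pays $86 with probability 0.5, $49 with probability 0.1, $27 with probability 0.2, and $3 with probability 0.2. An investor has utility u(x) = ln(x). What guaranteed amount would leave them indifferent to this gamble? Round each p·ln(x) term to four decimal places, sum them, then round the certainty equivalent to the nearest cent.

$32.96

E[u] = 0.5·ln(86) + 0.1·ln(49) + 0.2·ln(27) + 0.2·ln(3) = 2.2272 + 0.3892 + 0.6592 + 0.2197 = 3.4953
CE = e^3.4953 ≈ 32.96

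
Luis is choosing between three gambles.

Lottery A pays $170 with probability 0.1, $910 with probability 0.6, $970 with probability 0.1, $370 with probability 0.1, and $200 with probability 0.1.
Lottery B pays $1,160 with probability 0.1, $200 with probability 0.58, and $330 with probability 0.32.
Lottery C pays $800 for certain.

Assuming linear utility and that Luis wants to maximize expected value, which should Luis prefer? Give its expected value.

Lottery C ($800)

Lottery A = 0.1 × 170 + 0.6 × 910 + 0.1 × 970 + 0.1 × 370 + 0.1 × 200 = 17 + 546 + 97 + 37 + 20 = 717
Lottery B = 0.1 × 1160 + 0.58 × 200 + 0.32 × 330 = 116 + 116 + 105.6 = 337.6
Lottery C: 800 (certain)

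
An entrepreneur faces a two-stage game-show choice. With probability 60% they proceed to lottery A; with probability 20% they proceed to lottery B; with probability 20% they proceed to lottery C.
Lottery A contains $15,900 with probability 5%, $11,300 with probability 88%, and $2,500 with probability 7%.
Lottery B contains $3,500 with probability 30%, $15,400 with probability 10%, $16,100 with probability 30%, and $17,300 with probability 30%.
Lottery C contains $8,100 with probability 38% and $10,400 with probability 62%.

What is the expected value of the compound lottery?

EV(A) = 0.05 × 15900 + 0.88 × 11300 + 0.07 × 2500 = 795 + 9944 + 175 = 10914
EV(B) = 0.3 × 3500 + 0.1 × 15400 + 0.3 × 16100 + 0.3 × 17300 = 1050 + 1540 + 4830 + 5190 = 12610
EV(C) = 0.38 × 8100 + 0.62 × 10400 = 3078 + 6448 = 9526
Overall = 0.6 × 10914 + 0.2 × 12610 + 0.2 × 9526 = 6548.4 + 2522 + 1905.2 = 10975.6

$10,975.60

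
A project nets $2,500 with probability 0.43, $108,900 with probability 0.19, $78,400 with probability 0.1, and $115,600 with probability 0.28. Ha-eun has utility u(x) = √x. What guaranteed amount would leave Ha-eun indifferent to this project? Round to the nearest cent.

$43,014.76

E[u] = 0.43·√2500 + 0.19·√108900 + 0.1·√78400 + 0.28·√115600 = 0.43·50 + 0.19·330 + 0.1·280 + 0.28·340 = 207.4
CE = (207.4)² = 43014.76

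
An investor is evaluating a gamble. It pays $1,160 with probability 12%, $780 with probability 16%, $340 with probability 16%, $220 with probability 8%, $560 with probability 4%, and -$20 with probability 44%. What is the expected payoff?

$349.60

EV = 0.12 × 1160 + 0.16 × 780 + 0.16 × 340 + 0.08 × 220 + 0.04 × 560 + 0.44 × (-20) = 139.2 + 124.8 + 54.4 + 17.6 + 22.4 − 8.8 = 349.6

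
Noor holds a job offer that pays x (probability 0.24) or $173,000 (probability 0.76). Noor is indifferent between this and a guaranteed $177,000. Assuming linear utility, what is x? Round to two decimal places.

x = $189,666.67

0.24·x + 0.76·173000 = 177000
0.24·x = 177000 − 131480 = 45520
x = 45520 / 0.24 = 189666.6667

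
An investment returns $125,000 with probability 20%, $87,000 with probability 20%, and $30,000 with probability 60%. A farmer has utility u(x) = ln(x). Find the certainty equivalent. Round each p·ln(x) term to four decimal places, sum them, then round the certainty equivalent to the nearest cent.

$49,379.96

E[u] = 0.2·ln(125000) + 0.2·ln(87000) + 0.6·ln(30000) = 2.3472 + 2.2747 + 6.1854 = 10.8073
CE = e^10.8073 ≈ 49379.96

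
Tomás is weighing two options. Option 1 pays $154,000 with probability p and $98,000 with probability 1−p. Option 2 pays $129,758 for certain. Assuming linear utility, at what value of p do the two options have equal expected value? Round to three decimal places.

p·154000 + (1−p)·98000 = 129758
56000p + 98000 = 129758
p = (129758 − 98000) / 56000

p = 0.567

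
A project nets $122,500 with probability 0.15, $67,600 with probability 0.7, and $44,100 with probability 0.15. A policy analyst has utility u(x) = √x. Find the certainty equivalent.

$70,756

E[u] = 0.15·√122500 + 0.7·√67600 + 0.15·√44100 = 0.15·350 + 0.7·260 + 0.15·210 = 266
CE = (266)² = 70756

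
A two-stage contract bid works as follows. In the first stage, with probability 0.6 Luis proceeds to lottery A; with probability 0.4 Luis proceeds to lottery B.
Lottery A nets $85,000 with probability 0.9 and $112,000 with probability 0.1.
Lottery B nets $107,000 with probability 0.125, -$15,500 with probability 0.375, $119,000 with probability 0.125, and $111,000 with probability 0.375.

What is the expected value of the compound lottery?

EV(A) = 0.9 × 85000 + 0.1 × 112000 = 76500 + 11200 = 87700
EV(B) = 0.125 × 107000 + 0.375 × (-15500) + 0.125 × 119000 + 0.375 × 111000 = 13375 − 5812.5 + 14875 + 41625 = 64062.5
Overall = 0.6 × 87700 + 0.4 × 64062.5 = 52620 + 25625 = 78245

$78,245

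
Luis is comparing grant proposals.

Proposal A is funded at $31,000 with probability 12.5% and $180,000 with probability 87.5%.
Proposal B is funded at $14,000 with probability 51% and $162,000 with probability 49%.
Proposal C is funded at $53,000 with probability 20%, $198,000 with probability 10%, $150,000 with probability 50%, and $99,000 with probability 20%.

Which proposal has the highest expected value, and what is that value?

Proposal A ($161,375)

Proposal A = 0.125 × 31000 + 0.875 × 180000 = 3875 + 157500 = 161375
Proposal B = 0.51 × 14000 + 0.49 × 162000 = 7140 + 79380 = 86520
Proposal C = 0.2 × 53000 + 0.1 × 198000 + 0.5 × 150000 + 0.2 × 99000 = 10600 + 19800 + 75000 + 19800 = 125200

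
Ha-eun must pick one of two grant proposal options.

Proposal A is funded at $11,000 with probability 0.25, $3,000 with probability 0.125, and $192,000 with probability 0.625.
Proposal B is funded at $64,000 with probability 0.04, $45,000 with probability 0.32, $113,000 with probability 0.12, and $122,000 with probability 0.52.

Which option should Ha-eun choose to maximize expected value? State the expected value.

Proposal A ($123,125)

Proposal A = 0.25 × 11000 + 0.125 × 3000 + 0.625 × 192000 = 2750 + 375 + 120000 = 123125
Proposal B = 0.04 × 64000 + 0.32 × 45000 + 0.12 × 113000 + 0.52 × 122000 = 2560 + 14400 + 13560 + 63440 = 93960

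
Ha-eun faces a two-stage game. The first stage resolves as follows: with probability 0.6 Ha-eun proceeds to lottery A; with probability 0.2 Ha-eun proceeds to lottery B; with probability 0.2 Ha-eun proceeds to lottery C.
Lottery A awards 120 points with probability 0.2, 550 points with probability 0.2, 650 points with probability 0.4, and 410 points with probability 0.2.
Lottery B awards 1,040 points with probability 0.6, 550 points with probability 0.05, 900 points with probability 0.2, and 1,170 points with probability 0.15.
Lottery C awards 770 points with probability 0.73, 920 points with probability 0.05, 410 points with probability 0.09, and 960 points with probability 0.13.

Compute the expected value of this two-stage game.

EV(A) = 0.2 × 120 + 0.2 × 550 + 0.4 × 650 + 0.2 × 410 = 24 + 110 + 260 + 82 = 476
EV(B) = 0.6 × 1040 + 0.05 × 550 + 0.2 × 900 + 0.15 × 1170 = 624 + 27.5 + 180 + 175.5 = 1007
EV(C) = 0.73 × 770 + 0.05 × 920 + 0.09 × 410 + 0.13 × 960 = 562.1 + 46 + 36.9 + 124.8 = 769.8
Overall = 0.6 × 476 + 0.2 × 1007 + 0.2 × 769.8 = 285.6 + 201.4 + 153.96 = 640.96

640.96 points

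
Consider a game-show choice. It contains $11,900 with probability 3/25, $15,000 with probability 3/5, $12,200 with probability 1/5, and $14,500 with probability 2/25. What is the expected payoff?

$14,028

EV = 3/25 × 11900 + 3/5 × 15000 + 1/5 × 12200 + 2/25 × 14500 = 1428 + 9000 + 2440 + 1160 = 14028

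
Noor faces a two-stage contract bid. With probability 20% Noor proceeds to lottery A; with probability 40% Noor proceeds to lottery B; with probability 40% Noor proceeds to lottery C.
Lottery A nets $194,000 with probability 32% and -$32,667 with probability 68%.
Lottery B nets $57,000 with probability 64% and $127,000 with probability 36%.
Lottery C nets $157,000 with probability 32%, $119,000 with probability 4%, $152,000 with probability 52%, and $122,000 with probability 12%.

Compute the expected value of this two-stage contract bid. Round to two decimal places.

$100,325.29

EV(A) = 0.32 × 194000 + 0.68 × (-32667) = 62080 − 22213.56 = 39866.44
EV(B) = 0.64 × 57000 + 0.36 × 127000 = 36480 + 45720 = 82200
EV(C) = 0.32 × 157000 + 0.04 × 119000 + 0.52 × 152000 + 0.12 × 122000 = 50240 + 4760 + 79040 + 14640 = 148680
Overall = 0.2 × 39866.44 + 0.4 × 82200 + 0.4 × 148680 = 7973.288 + 32880 + 59472 = 100325.288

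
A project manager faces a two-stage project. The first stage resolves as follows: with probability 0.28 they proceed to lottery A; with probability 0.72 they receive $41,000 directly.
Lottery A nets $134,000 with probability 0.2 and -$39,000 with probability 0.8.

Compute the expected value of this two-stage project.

EV(A) = 0.2 × 134000 + 0.8 × (-39000) = 26800 − 31200 = -4400
Branch B: 41000 (certain)
Overall = 0.28 × (-4400) + 0.72 × 41000 = -1232 + 29520 = 28288

$28,288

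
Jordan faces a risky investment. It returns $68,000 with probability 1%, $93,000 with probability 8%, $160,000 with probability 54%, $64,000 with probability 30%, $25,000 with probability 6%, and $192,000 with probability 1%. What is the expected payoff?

EV = 0.01 × 68000 + 0.08 × 93000 + 0.54 × 160000 + 0.3 × 64000 + 0.06 × 25000 + 0.01 × 192000 = 680 + 7440 + 86400 + 19200 + 1500 + 1920 = 117140

$117,140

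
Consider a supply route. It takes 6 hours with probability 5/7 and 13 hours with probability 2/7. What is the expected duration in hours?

EV = 5/7 × 6 + 2/7 × 13 = 4.2857 + 3.7143 = 8

8 hours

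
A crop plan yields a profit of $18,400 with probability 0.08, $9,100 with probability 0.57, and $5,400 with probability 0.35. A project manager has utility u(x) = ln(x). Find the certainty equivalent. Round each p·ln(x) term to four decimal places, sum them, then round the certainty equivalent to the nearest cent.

E[u] = 0.08·ln(18400) + 0.57·ln(9100) + 0.35·ln(5400) = 0.7856 + 5.1961 + 3.0080 = 8.9897
CE = e^8.9897 ≈ 8020.05

$8,020.05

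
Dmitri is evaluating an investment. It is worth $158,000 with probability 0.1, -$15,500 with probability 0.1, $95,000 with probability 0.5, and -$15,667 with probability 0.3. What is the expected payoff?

EV = 0.1 × 158000 + 0.1 × (-15500) + 0.5 × 95000 + 0.3 × (-15667) = 15800 − 1550 + 47500 − 4700.1 = 57049.9

$57,049.90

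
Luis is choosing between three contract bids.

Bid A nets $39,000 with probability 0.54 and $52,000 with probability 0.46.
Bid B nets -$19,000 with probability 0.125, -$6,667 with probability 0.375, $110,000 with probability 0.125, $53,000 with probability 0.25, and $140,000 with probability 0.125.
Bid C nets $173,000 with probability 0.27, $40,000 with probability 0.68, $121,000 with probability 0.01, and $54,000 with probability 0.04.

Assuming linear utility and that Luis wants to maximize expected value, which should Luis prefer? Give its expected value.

Bid C ($77,280)

Bid A = 0.54 × 39000 + 0.46 × 52000 = 21060 + 23920 = 44980
Bid B = 0.125 × (-19000) + 0.375 × (-6667) + 0.125 × 110000 + 0.25 × 53000 + 0.125 × 140000 = -2375 − 2500.125 + 13750 + 13250 + 17500 = 39624.875
Bid C = 0.27 × 173000 + 0.68 × 40000 + 0.01 × 121000 + 0.04 × 54000 = 46710 + 27200 + 1210 + 2160 = 77280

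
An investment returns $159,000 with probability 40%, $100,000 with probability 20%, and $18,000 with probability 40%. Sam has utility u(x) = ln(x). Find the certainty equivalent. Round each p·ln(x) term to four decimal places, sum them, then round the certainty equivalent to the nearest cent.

$60,633.33

E[u] = 0.4·ln(159000) + 0.2·ln(100000) + 0.4·ln(18000) = 4.7907 + 2.3026 + 3.9193 = 11.0126
CE = e^11.0126 ≈ 60633.33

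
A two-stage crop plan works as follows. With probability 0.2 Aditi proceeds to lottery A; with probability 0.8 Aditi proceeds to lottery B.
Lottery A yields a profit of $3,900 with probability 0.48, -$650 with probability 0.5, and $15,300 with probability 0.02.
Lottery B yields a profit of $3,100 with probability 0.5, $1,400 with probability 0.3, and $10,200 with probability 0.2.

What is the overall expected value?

$3,578.60

EV(A) = 0.48 × 3900 + 0.5 × (-650) + 0.02 × 15300 = 1872 − 325 + 306 = 1853
EV(B) = 0.5 × 3100 + 0.3 × 1400 + 0.2 × 10200 = 1550 + 420 + 2040 = 4010
Overall = 0.2 × 1853 + 0.8 × 4010 = 370.6 + 3208 = 3578.6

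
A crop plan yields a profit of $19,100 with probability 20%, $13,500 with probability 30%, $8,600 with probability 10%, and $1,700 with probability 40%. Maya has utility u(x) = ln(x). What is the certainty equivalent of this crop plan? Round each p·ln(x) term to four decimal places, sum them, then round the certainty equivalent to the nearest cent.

E[u] = 0.2·ln(19100) + 0.3·ln(13500) + 0.1·ln(8600) + 0.4·ln(1700) = 1.9715 + 2.8531 + 0.9060 + 2.9754 = 8.7060
CE = e^8.7060 ≈ 6039.04

$6,039.04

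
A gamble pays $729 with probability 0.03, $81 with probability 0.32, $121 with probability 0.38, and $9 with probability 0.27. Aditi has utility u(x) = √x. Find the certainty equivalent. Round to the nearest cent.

E[u] = 0.03·√729 + 0.32·√81 + 0.38·√121 + 0.27·√9 = 0.03·27 + 0.32·9 + 0.38·11 + 0.27·3 = 8.68
CE = (8.68)² = 75.3424

$75.34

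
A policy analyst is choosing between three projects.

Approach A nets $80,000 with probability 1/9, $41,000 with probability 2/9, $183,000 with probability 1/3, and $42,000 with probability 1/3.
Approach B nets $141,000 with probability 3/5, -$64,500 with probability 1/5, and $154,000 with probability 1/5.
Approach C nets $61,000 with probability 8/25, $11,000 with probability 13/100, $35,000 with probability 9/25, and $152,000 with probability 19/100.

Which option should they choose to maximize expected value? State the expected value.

Approach A = 1/9 × 80000 + 2/9 × 41000 + 1/3 × 183000 + 1/3 × 42000 = 8888.8889 + 9111.1111 + 61000 + 14000 = 93000
Approach B = 3/5 × 141000 + 1/5 × (-64500) + 1/5 × 154000 = 84600 − 12900 + 30800 = 102500
Approach C = 8/25 × 61000 + 13/100 × 11000 + 9/25 × 35000 + 19/100 × 152000 = 19520 + 1430 + 12600 + 28880 = 62430

Approach B ($102,500)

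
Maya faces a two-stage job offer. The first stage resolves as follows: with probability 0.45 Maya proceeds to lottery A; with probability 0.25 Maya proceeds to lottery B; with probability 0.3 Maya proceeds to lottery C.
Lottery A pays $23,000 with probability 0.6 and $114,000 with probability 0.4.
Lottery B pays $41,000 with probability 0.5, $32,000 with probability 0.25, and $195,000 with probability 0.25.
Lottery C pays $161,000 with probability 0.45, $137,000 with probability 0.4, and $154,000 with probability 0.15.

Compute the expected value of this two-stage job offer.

EV(A) = 0.6 × 23000 + 0.4 × 114000 = 13800 + 45600 = 59400
EV(B) = 0.5 × 41000 + 0.25 × 32000 + 0.25 × 195000 = 20500 + 8000 + 48750 = 77250
EV(C) = 0.45 × 161000 + 0.4 × 137000 + 0.15 × 154000 = 72450 + 54800 + 23100 = 150350
Overall = 0.45 × 59400 + 0.25 × 77250 + 0.3 × 150350 = 26730 + 19312.5 + 45105 = 91147.5

$91,147.50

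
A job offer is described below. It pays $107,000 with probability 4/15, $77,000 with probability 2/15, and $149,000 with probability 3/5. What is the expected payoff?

EV = 4/15 × 107000 + 2/15 × 77000 + 3/5 × 149000 = 28533.3333 + 10266.6667 + 89400 = 128200

$128,200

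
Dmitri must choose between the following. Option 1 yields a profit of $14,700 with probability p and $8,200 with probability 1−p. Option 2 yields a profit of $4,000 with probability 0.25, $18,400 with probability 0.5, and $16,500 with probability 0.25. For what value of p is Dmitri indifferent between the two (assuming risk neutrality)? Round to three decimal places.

EV(Option 2) = 0.25 × 4000 + 0.5 × 18400 + 0.25 × 16500 = 1000 + 9200 + 4125 = 14325
p·14700 + (1−p)·8200 = 14325
6500p + 8200 = 14325
p = (14325 − 8200) / 6500

p = 0.942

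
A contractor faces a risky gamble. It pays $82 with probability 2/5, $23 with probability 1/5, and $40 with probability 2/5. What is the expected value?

$53.40

EV = 2/5 × 82 + 1/5 × 23 + 2/5 × 40 = 32.8 + 4.6 + 16 = 53.4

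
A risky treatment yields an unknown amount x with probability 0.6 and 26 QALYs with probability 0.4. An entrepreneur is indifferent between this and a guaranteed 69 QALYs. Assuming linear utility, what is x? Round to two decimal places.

0.6·x + 0.4·26 = 69
0.6·x = 69 − 10.4 = 58.6
x = 58.6 / 0.6 = 97.6667

x = 97.67 QALYs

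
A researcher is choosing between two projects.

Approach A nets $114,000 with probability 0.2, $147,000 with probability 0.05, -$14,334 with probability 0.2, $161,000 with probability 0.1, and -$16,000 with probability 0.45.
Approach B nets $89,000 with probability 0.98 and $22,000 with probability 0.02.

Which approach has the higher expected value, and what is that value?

Approach A = 0.2 × 114000 + 0.05 × 147000 + 0.2 × (-14334) + 0.1 × 161000 + 0.45 × (-16000) = 22800 + 7350 − 2866.8 + 16100 − 7200 = 36183.2
Approach B = 0.98 × 89000 + 0.02 × 22000 = 87220 + 440 = 87660

Approach B ($87,660)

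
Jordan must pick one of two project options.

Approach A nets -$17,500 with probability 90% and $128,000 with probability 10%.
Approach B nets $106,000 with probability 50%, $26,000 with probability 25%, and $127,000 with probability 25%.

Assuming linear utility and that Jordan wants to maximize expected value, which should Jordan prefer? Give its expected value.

Approach A = 0.9 × (-17500) + 0.1 × 128000 = -15750 + 12800 = -2950
Approach B = 0.5 × 106000 + 0.25 × 26000 + 0.25 × 127000 = 53000 + 6500 + 31750 = 91250

Approach B ($91,250)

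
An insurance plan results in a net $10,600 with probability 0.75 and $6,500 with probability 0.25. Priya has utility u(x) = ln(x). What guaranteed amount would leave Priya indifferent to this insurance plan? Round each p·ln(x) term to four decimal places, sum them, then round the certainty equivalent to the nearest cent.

$9,380.61

E[u] = 0.75·ln(10600) + 0.25·ln(6500) = 6.9515 + 2.1949 = 9.1464
CE = e^9.1464 ≈ 9380.61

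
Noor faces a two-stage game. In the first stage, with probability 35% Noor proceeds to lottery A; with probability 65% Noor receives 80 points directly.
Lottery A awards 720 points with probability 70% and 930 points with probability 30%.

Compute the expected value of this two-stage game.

326.05 points

EV(A) = 0.7 × 720 + 0.3 × 930 = 504 + 279 = 783
Branch B: 80 (certain)
Overall = 0.35 × 783 + 0.65 × 80 = 274.05 + 52 = 326.05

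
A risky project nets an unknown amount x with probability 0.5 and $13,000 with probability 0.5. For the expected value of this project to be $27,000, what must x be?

x = $41,000

0.5·x + 0.5·13000 = 27000
0.5·x = 27000 − 6500 = 20500
x = 20500 / 0.5 = 41000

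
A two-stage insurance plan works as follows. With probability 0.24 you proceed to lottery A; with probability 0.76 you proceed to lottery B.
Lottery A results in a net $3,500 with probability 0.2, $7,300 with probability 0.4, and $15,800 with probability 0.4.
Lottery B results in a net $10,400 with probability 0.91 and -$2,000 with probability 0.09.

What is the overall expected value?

$9,441.44

EV(A) = 0.2 × 3500 + 0.4 × 7300 + 0.4 × 15800 = 700 + 2920 + 6320 = 9940
EV(B) = 0.91 × 10400 + 0.09 × (-2000) = 9464 − 180 = 9284
Overall = 0.24 × 9940 + 0.76 × 9284 = 2385.6 + 7055.84 = 9441.44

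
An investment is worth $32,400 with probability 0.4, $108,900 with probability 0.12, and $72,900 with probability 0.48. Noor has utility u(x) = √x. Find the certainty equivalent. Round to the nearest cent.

E[u] = 0.4·√32400 + 0.12·√108900 + 0.48·√72900 = 0.4·180 + 0.12·330 + 0.48·270 = 241.2
CE = (241.2)² = 58177.44

$58,177.44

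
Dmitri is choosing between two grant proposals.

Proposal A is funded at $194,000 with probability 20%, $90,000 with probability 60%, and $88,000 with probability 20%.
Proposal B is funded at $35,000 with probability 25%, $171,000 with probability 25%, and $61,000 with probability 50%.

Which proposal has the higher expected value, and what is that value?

Proposal A ($110,400)

Proposal A = 0.2 × 194000 + 0.6 × 90000 + 0.2 × 88000 = 38800 + 54000 + 17600 = 110400
Proposal B = 0.25 × 35000 + 0.25 × 171000 + 0.5 × 61000 = 8750 + 42750 + 30500 = 82000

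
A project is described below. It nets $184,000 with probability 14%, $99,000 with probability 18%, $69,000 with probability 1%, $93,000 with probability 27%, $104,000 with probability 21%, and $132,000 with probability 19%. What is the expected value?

$116,300

EV = 0.14 × 184000 + 0.18 × 99000 + 0.01 × 69000 + 0.27 × 93000 + 0.21 × 104000 + 0.19 × 132000 = 25760 + 17820 + 690 + 25110 + 21840 + 25080 = 116300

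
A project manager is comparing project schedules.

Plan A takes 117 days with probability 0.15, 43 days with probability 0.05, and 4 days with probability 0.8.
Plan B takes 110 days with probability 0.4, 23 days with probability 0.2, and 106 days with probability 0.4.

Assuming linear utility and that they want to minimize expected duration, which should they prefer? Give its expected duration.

Plan A (22.9 days)

Plan A = 0.15 × 117 + 0.05 × 43 + 0.8 × 4 = 17.55 + 2.15 + 3.2 = 22.9
Plan B = 0.4 × 110 + 0.2 × 23 + 0.4 × 106 = 44 + 4.6 + 42.4 = 91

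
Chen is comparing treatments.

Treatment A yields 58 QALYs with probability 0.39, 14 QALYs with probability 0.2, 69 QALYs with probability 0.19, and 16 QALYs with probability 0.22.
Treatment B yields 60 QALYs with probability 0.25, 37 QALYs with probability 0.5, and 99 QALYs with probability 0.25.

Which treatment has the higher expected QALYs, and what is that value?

Treatment A = 0.39 × 58 + 0.2 × 14 + 0.19 × 69 + 0.22 × 16 = 22.62 + 2.8 + 13.11 + 3.52 = 42.05
Treatment B = 0.25 × 60 + 0.5 × 37 + 0.25 × 99 = 15 + 18.5 + 24.75 = 58.25

Treatment B (58.25 QALYs)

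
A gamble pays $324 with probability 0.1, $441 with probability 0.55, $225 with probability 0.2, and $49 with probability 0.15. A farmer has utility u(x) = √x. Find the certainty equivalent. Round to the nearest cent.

E[u] = 0.1·√324 + 0.55·√441 + 0.2·√225 + 0.15·√49 = 0.1·18 + 0.55·21 + 0.2·15 + 0.15·7 = 17.4
CE = (17.4)² = 302.76

$302.76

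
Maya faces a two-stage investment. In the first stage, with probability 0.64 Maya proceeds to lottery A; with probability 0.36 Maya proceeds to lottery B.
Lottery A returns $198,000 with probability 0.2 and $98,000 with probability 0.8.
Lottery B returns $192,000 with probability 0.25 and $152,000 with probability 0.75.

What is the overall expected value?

EV(A) = 0.2 × 198000 + 0.8 × 98000 = 39600 + 78400 = 118000
EV(B) = 0.25 × 192000 + 0.75 × 152000 = 48000 + 114000 = 162000
Overall = 0.64 × 118000 + 0.36 × 162000 = 75520 + 58320 = 133840

$133,840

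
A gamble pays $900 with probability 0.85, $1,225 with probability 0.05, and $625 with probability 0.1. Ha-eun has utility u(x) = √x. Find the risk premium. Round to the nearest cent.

$3.69

E[u] = 0.85·√900 + 0.05·√1225 + 0.1·√625 = 0.85·30 + 0.05·35 + 0.1·25 = 29.75
CE = (29.75)² = 885.0625
Risk premium = EV − CE = 888.75 − 885.0625 = 3.6875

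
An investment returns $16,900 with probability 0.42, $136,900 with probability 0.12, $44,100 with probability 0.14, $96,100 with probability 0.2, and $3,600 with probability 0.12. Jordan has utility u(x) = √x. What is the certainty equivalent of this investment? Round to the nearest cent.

$39,045.76

E[u] = 0.42·√16900 + 0.12·√136900 + 0.14·√44100 + 0.2·√96100 + 0.12·√3600 = 0.42·130 + 0.12·370 + 0.14·210 + 0.2·310 + 0.12·60 = 197.6
CE = (197.6)² = 39045.76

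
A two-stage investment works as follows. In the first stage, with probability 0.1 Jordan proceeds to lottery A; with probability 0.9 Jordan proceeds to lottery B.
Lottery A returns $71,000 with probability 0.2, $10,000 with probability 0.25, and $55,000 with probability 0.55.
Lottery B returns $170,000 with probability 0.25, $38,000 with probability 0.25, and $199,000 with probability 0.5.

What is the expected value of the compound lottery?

$141,045

EV(A) = 0.2 × 71000 + 0.25 × 10000 + 0.55 × 55000 = 14200 + 2500 + 30250 = 46950
EV(B) = 0.25 × 170000 + 0.25 × 38000 + 0.5 × 199000 = 42500 + 9500 + 99500 = 151500
Overall = 0.1 × 46950 + 0.9 × 151500 = 4695 + 136350 = 141045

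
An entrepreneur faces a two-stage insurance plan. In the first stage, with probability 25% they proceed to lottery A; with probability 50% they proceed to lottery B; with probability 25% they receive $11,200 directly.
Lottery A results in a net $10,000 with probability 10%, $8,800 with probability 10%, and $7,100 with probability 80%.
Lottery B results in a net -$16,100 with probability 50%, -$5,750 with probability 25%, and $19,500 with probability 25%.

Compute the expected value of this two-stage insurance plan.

$2,383.75

EV(A) = 0.1 × 10000 + 0.1 × 8800 + 0.8 × 7100 = 1000 + 880 + 5680 = 7560
EV(B) = 0.5 × (-16100) + 0.25 × (-5750) + 0.25 × 19500 = -8050 − 1437.5 + 4875 = -4612.5
Branch C: 11200 (certain)
Overall = 0.25 × 7560 + 0.5 × (-4612.5) + 0.25 × 11200 = 1890 − 2306.25 + 2800 = 2383.75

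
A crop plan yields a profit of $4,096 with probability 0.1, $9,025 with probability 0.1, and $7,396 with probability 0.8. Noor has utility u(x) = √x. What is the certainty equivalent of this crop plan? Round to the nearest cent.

$7,174.09

E[u] = 0.1·√4096 + 0.1·√9025 + 0.8·√7396 = 0.1·64 + 0.1·95 + 0.8·86 = 84.7
CE = (84.7)² = 7174.09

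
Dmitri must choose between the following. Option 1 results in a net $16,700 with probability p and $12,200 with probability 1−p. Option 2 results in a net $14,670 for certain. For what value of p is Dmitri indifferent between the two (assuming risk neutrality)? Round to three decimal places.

p = 0.549

p·16700 + (1−p)·12200 = 14670
4500p + 12200 = 14670
p = (14670 − 12200) / 4500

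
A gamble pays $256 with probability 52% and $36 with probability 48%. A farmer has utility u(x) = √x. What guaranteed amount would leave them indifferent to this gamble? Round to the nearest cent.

E[u] = 0.52·√256 + 0.48·√36 = 0.52·16 + 0.48·6 = 11.2
CE = (11.2)² = 125.44

$125.44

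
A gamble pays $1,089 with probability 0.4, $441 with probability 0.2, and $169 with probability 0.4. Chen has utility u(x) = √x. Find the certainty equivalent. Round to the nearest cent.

$510.76

E[u] = 0.4·√1089 + 0.2·√441 + 0.4·√169 = 0.4·33 + 0.2·21 + 0.4·13 = 22.6
CE = (22.6)² = 510.76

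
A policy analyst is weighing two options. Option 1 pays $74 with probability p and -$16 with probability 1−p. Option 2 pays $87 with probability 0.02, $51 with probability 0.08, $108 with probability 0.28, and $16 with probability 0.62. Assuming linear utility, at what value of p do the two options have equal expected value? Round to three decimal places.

p = 0.689

EV(Option 2) = 0.02 × 87 + 0.08 × 51 + 0.28 × 108 + 0.62 × 16 = 1.74 + 4.08 + 30.24 + 9.92 = 45.98
p·74 + (1−p)·(-16) = 45.98
90p − 16 = 45.98
p = (45.98 + 16) / 90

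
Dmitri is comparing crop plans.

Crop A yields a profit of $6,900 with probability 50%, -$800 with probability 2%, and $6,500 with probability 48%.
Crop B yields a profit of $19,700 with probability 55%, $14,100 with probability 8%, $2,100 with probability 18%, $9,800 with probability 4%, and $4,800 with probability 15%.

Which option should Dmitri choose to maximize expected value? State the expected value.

Crop A = 0.5 × 6900 + 0.02 × (-800) + 0.48 × 6500 = 3450 − 16 + 3120 = 6554
Crop B = 0.55 × 19700 + 0.08 × 14100 + 0.18 × 2100 + 0.04 × 9800 + 0.15 × 4800 = 10835 + 1128 + 378 + 392 + 720 = 13453

Crop B ($13,453)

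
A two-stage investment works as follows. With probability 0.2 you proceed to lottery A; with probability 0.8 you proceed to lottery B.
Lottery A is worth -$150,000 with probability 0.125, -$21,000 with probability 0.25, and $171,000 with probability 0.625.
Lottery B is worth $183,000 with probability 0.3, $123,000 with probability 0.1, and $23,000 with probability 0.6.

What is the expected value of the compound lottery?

EV(A) = 0.125 × (-150000) + 0.25 × (-21000) + 0.625 × 171000 = -18750 − 5250 + 106875 = 82875
EV(B) = 0.3 × 183000 + 0.1 × 123000 + 0.6 × 23000 = 54900 + 12300 + 13800 = 81000
Overall = 0.2 × 82875 + 0.8 × 81000 = 16575 + 64800 = 81375

$81,375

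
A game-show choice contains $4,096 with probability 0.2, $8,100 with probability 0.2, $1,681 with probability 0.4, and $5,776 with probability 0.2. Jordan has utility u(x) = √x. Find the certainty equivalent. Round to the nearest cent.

E[u] = 0.2·√4096 + 0.2·√8100 + 0.4·√1681 + 0.2·√5776 = 0.2·64 + 0.2·90 + 0.4·41 + 0.2·76 = 62.4
CE = (62.4)² = 3893.76

$3,893.76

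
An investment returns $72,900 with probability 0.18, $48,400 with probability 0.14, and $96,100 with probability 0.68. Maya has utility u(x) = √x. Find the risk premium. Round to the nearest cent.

$1,029.96

E[u] = 0.18·√72900 + 0.14·√48400 + 0.68·√96100 = 0.18·270 + 0.14·220 + 0.68·310 = 290.2
CE = (290.2)² = 84216.04
Risk premium = EV − CE = 85246 − 84216.04 = 1029.96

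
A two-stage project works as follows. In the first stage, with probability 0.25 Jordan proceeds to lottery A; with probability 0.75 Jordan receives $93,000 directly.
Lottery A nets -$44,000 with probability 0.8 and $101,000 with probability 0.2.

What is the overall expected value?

$66,000

EV(A) = 0.8 × (-44000) + 0.2 × 101000 = -35200 + 20200 = -15000
Branch B: 93000 (certain)
Overall = 0.25 × (-15000) + 0.75 × 93000 = -3750 + 69750 = 66000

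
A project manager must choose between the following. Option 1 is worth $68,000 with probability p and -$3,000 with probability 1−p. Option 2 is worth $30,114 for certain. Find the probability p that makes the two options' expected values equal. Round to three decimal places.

p = 0.466

p·68000 + (1−p)·(-3000) = 30114
71000p − 3000 = 30114
p = (30114 + 3000) / 71000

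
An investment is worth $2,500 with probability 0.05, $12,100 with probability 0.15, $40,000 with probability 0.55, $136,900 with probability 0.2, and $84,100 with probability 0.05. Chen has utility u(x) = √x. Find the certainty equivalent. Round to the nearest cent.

$47,306.25

E[u] = 0.05·√2500 + 0.15·√12100 + 0.55·√40000 + 0.2·√136900 + 0.05·√84100 = 0.05·50 + 0.15·110 + 0.55·200 + 0.2·370 + 0.05·290 = 217.5
CE = (217.5)² = 47306.25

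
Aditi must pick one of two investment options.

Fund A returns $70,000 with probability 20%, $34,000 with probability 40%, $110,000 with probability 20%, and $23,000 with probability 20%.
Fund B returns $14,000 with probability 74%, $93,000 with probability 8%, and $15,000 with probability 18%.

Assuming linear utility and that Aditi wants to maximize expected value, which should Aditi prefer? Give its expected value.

Fund A ($54,200)

Fund A = 0.2 × 70000 + 0.4 × 34000 + 0.2 × 110000 + 0.2 × 23000 = 14000 + 13600 + 22000 + 4600 = 54200
Fund B = 0.74 × 14000 + 0.08 × 93000 + 0.18 × 15000 = 10360 + 7440 + 2700 = 20500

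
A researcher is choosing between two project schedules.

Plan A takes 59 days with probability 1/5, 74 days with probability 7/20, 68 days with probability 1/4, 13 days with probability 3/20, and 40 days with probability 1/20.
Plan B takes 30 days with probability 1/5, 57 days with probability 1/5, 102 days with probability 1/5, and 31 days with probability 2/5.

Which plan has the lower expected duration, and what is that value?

Plan A = 1/5 × 59 + 7/20 × 74 + 1/4 × 68 + 3/20 × 13 + 1/20 × 40 = 11.8 + 25.9 + 17 + 1.95 + 2 = 58.65
Plan B = 1/5 × 30 + 1/5 × 57 + 1/5 × 102 + 2/5 × 31 = 6 + 11.4 + 20.4 + 12.4 = 50.2

Plan B (50.2 days)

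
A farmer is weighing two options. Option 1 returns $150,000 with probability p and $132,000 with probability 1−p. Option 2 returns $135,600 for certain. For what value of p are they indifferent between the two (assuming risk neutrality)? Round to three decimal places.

p = 0.200

p·150000 + (1−p)·132000 = 135600
18000p + 132000 = 135600
p = (135600 − 132000) / 18000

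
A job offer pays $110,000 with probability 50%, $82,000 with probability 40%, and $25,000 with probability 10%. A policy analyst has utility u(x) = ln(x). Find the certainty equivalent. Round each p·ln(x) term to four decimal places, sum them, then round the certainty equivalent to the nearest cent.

E[u] = 0.5·ln(110000) + 0.4·ln(82000) + 0.1·ln(25000) = 5.8041 + 4.5258 + 1.0127 = 11.3426
CE = e^11.3426 ≈ 84339.03

$84,339.03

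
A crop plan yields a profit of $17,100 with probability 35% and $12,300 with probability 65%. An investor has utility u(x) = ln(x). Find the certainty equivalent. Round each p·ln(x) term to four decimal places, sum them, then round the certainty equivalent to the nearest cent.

E[u] = 0.35·ln(17100) + 0.65·ln(12300) = 3.4114 + 6.1213 = 9.5327
CE = e^9.5327 ≈ 13803.81

$13,803.81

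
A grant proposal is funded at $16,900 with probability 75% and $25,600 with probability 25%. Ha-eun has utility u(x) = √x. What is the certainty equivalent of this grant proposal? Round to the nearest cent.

$18,906.25

E[u] = 0.75·√16900 + 0.25·√25600 = 0.75·130 + 0.25·160 = 137.5
CE = (137.5)² = 18906.25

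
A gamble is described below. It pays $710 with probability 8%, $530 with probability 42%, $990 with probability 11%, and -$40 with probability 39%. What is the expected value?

$372.70

EV = 0.08 × 710 + 0.42 × 530 + 0.11 × 990 + 0.39 × (-40) = 56.8 + 222.6 + 108.9 − 15.6 = 372.7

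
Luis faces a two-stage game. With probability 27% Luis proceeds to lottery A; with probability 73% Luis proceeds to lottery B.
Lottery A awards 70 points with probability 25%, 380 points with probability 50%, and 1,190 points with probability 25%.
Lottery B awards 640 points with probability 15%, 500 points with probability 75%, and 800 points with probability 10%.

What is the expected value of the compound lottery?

538.58 points

EV(A) = 0.25 × 70 + 0.5 × 380 + 0.25 × 1190 = 17.5 + 190 + 297.5 = 505
EV(B) = 0.15 × 640 + 0.75 × 500 + 0.1 × 800 = 96 + 375 + 80 = 551
Overall = 0.27 × 505 + 0.73 × 551 = 136.35 + 402.23 = 538.58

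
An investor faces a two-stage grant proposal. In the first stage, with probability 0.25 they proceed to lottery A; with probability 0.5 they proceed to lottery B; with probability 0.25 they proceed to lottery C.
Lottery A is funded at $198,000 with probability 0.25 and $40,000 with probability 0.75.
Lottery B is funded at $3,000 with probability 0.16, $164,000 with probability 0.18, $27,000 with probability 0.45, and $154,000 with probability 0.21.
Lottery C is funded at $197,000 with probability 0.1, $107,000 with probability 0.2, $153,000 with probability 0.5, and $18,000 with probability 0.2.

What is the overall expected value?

EV(A) = 0.25 × 198000 + 0.75 × 40000 = 49500 + 30000 = 79500
EV(B) = 0.16 × 3000 + 0.18 × 164000 + 0.45 × 27000 + 0.21 × 154000 = 480 + 29520 + 12150 + 32340 = 74490
EV(C) = 0.1 × 197000 + 0.2 × 107000 + 0.5 × 153000 + 0.2 × 18000 = 19700 + 21400 + 76500 + 3600 = 121200
Overall = 0.25 × 79500 + 0.5 × 74490 + 0.25 × 121200 = 19875 + 37245 + 30300 = 87420

$87,420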